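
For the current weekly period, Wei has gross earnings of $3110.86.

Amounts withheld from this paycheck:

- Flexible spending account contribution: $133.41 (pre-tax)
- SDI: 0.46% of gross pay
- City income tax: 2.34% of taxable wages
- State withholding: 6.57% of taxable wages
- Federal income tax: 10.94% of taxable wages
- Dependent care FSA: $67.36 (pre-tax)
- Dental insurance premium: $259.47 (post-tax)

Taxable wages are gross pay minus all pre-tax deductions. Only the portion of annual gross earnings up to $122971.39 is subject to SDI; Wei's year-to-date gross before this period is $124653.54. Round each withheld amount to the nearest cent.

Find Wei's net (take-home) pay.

$2072.97

Dependent care FSA: $67.36
Flexible spending account contribution: $133.41
Pre-tax total = $67.36 + $133.41 = $200.77
Taxable wages = $3110.86 − $200.77 = $2910.09
City income tax: $2910.09 × 0.0234 = $68.10
State withholding: $2910.09 × 0.0657 = $191.19
Federal income tax: $2910.09 × 0.1094 = $318.36
SDI: annual cap $122971.39 already reached (YTD $124653.54), so $0.00
Dental insurance premium: $259.47
Total deductions = $67.36 + $133.41 + $68.10 + $191.19 + $318.36 + $0.00 + $259.47 = $1037.89
Net pay = $3110.86 − $1037.89 = $2072.97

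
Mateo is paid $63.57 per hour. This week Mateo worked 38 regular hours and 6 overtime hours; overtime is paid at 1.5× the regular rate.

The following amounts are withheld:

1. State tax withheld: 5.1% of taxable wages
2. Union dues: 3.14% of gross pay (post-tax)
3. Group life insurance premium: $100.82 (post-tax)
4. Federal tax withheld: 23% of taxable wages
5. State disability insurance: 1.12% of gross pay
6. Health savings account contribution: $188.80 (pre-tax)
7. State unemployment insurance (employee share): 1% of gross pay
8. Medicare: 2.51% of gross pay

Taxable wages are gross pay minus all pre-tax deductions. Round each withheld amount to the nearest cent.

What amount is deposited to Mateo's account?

$1679.50

Regular pay: 38 × $63.57 = $2415.66
Overtime pay: 6 × $63.57 × 1.5 = $572.13
Gross pay = $2415.66 + $572.13 = $2987.79
Health savings account contribution: $188.80
Taxable wages = $2987.79 − $188.80 = $2798.99
Federal tax withheld: $2798.99 × 0.23 = $643.77
State tax withheld: $2798.99 × 0.051 = $142.75
State unemployment insurance (employee share): $2987.79 × 0.01 = $29.88
Medicare: $2987.79 × 0.0251 = $74.99
State disability insurance: $2987.79 × 0.0112 = $33.46
Union dues: $2987.79 × 0.0314 = $93.82
Group life insurance premium: $100.82
Total deductions = $188.80 + $643.77 + $142.75 + $29.88 + $74.99 + $33.46 + $93.82 + $100.82 = $1308.29
Net pay = $2987.79 − $1308.29 = $1679.50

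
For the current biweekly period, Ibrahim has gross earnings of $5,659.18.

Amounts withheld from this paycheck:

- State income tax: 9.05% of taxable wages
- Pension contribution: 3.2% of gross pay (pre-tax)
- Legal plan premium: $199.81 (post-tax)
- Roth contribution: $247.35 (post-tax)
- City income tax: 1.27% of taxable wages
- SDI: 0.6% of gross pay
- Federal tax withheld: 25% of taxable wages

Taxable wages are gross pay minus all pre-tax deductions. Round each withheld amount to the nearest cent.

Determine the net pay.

$3,062.11

Pension contribution: $5,659.18 × 0.032 = $181.09
Taxable wages = $5,659.18 − $181.09 = $5,478.09
State income tax: $5,478.09 × 0.0905 = $495.77
Federal tax withheld: $5,478.09 × 0.25 = $1,369.52
City income tax: $5,478.09 × 0.0127 = $69.57
SDI: $5,659.18 × 0.006 = $33.96
Roth contribution: $247.35
Legal plan premium: $199.81
Total deductions = $181.09 + $495.77 + $1,369.52 + $69.57 + $33.96 + $247.35 + $199.81 = $2,597.07
Net pay = $5,659.18 − $2,597.07 = $3,062.11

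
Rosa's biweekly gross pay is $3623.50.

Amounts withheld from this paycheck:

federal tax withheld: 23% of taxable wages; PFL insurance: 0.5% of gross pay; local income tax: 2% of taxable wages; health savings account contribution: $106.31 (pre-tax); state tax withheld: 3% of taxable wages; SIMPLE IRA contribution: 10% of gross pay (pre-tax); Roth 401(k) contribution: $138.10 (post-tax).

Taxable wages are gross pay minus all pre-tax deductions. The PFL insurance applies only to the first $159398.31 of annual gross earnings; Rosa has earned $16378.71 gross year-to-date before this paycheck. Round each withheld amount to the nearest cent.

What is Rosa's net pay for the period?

$2115.26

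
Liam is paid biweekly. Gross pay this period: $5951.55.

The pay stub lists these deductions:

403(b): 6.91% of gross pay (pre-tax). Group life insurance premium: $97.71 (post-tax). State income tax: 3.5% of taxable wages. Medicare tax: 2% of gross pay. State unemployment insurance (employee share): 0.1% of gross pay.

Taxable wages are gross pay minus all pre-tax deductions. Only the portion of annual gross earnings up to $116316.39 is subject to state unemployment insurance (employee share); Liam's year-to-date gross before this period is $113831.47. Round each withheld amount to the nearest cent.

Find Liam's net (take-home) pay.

403(b): $5951.55 × 0.0691 = $411.25
Taxable wages = $5951.55 − $411.25 = $5540.30
State income tax: $5540.30 × 0.035 = $193.91
State unemployment insurance (employee share): only $116316.39 − $113831.47 = $2484.92 of this check is subject → $2484.92 × 0.001 = $2.48
Medicare tax: $5951.55 × 0.02 = $119.03
Group life insurance premium: $97.71
Total deductions = $411.25 + $193.91 + $2.48 + $119.03 + $97.71 = $824.38
Net pay = $5951.55 − $824.38 = $5127.17

$5127.17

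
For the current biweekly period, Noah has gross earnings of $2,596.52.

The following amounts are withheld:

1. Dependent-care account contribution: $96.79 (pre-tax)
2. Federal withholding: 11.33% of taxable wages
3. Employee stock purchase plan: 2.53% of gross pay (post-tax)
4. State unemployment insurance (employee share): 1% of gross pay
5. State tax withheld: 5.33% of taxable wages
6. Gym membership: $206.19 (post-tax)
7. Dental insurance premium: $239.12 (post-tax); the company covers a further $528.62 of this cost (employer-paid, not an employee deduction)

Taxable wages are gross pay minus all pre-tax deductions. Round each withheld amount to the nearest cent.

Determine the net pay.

$1,546.30

Dependent-care account contribution: $96.79
Taxable wages = $2,596.52 − $96.79 = $2,499.73
Federal withholding: $2,499.73 × 0.1133 = $283.22
State tax withheld: $2,499.73 × 0.0533 = $133.24
State unemployment insurance (employee share): $2,596.52 × 0.01 = $25.97
Employee stock purchase plan: $2,596.52 × 0.0253 = $65.69
Gym membership: $206.19
Dental insurance premium: $239.12
(Employer's $528.62 toward dental insurance premium is not withheld from the employee.)
Total deductions = $96.79 + $283.22 + $133.24 + $25.97 + $65.69 + $206.19 + $239.12 = $1,050.22
Net pay = $2,596.52 − $1,050.22 = $1,546.30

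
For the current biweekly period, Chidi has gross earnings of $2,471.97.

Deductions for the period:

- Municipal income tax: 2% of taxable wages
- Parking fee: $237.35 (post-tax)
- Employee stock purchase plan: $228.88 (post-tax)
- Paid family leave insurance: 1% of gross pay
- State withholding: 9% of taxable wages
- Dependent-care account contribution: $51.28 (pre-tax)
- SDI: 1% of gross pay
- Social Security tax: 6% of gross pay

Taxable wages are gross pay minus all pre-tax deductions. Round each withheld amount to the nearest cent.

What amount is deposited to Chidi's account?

$1,490.43

Dependent-care account contribution: $51.28
Taxable wages = $2,471.97 − $51.28 = $2,420.69
State withholding: $2,420.69 × 0.09 = $217.86
Municipal income tax: $2,420.69 × 0.02 = $48.41
Paid family leave insurance: $2,471.97 × 0.01 = $24.72
Social Security tax: $2,471.97 × 0.06 = $148.32
SDI: $2,471.97 × 0.01 = $24.72
Parking fee: $237.35
Employee stock purchase plan: $228.88
Total deductions = $51.28 + $217.86 + $48.41 + $24.72 + $148.32 + $24.72 + $237.35 + $228.88 = $981.54
Net pay = $2,471.97 − $981.54 = $1,490.43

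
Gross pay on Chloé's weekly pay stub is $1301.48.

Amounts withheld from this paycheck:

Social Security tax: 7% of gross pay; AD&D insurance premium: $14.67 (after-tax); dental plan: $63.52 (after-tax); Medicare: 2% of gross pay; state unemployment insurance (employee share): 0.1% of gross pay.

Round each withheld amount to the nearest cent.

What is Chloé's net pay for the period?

$1104.86

Medicare: $1301.48 × 0.02 = $26.03
State unemployment insurance (employee share): $1301.48 × 0.001 = $1.30
Social Security tax: $1301.48 × 0.07 = $91.10
Dental plan: $63.52
AD&D insurance premium: $14.67
Total deductions = $26.03 + $1.30 + $91.10 + $63.52 + $14.67 = $196.62
Net pay = $1301.48 − $196.62 = $1104.86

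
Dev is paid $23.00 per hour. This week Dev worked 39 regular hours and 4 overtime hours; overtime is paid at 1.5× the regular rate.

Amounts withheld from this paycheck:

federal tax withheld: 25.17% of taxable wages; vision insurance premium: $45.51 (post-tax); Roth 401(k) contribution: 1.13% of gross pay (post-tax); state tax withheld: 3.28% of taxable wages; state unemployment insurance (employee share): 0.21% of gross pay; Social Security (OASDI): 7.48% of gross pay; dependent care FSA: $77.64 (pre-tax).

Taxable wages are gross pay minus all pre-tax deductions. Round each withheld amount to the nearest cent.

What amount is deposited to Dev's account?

Regular pay: 39 × $23.00 = $897.00
Overtime pay: 4 × $23.00 × 1.5 = $138.00
Gross pay = $897.00 + $138.00 = $1,035.00
Dependent care FSA: $77.64
Taxable wages = $1,035.00 − $77.64 = $957.36
State tax withheld: $957.36 × 0.0328 = $31.40
Federal tax withheld: $957.36 × 0.2517 = $240.97
State unemployment insurance (employee share): $1,035.00 × 0.0021 = $2.17
Social Security (OASDI): $1,035.00 × 0.0748 = $77.42
Vision insurance premium: $45.51
Roth 401(k) contribution: $1,035.00 × 0.0113 = $11.70
Total deductions = $77.64 + $31.40 + $240.97 + $2.17 + $77.42 + $45.51 + $11.70 = $486.81
Net pay = $1,035.00 − $486.81 = $548.19

$548.19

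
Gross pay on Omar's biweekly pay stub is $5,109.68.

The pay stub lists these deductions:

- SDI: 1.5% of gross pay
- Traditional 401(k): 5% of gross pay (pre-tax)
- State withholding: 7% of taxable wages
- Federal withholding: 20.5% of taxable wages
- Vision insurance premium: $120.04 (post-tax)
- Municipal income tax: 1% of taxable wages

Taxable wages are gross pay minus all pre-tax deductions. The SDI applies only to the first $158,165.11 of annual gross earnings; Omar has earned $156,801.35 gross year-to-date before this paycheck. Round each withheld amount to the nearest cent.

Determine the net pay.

Traditional 401(k): $5,109.68 × 0.05 = $255.48
Taxable wages = $5,109.68 − $255.48 = $4,854.20
State withholding: $4,854.20 × 0.07 = $339.79
Municipal income tax: $4,854.20 × 0.01 = $48.54
Federal withholding: $4,854.20 × 0.205 = $995.11
SDI: only $158,165.11 − $156,801.35 = $1,363.76 of this check is subject → $1,363.76 × 0.015 = $20.46
Vision insurance premium: $120.04
Total deductions = $255.48 + $339.79 + $48.54 + $995.11 + $20.46 + $120.04 = $1,779.42
Net pay = $5,109.68 − $1,779.42 = $3,330.26

$3,330.26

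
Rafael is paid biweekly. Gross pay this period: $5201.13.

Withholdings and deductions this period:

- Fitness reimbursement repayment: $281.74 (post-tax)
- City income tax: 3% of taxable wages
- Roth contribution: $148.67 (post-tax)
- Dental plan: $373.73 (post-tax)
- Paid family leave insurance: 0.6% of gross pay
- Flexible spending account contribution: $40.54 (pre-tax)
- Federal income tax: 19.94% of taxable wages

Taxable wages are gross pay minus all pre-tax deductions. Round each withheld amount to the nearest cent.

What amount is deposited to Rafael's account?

Flexible spending account contribution: $40.54
Taxable wages = $5201.13 − $40.54 = $5160.59
City income tax: $5160.59 × 0.03 = $154.82
Federal income tax: $5160.59 × 0.1994 = $1029.02
Paid family leave insurance: $5201.13 × 0.006 = $31.21
Dental plan: $373.73
Roth contribution: $148.67
Fitness reimbursement repayment: $281.74
Total deductions = $40.54 + $154.82 + $1029.02 + $31.21 + $373.73 + $148.67 + $281.74 = $2059.73
Net pay = $5201.13 − $2059.73 = $3141.40

$3141.40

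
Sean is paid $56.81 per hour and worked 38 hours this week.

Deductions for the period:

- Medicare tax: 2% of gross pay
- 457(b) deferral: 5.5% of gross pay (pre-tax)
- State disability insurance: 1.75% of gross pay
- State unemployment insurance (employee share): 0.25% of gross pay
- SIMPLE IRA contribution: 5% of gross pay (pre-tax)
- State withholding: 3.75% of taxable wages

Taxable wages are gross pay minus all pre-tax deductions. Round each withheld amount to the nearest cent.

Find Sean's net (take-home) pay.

$1,773.30

Gross pay: 38 × $56.81 = $2,158.78
457(b) deferral: $2,158.78 × 0.055 = $118.73
SIMPLE IRA contribution: $2,158.78 × 0.05 = $107.94
Pre-tax total = $118.73 + $107.94 = $226.67
Taxable wages = $2,158.78 − $226.67 = $1,932.11
State withholding: $1,932.11 × 0.0375 = $72.45
State unemployment insurance (employee share): $2,158.78 × 0.0025 = $5.40
State disability insurance: $2,158.78 × 0.0175 = $37.78
Medicare tax: $2,158.78 × 0.02 = $43.18
Total deductions = $118.73 + $107.94 + $72.45 + $5.40 + $37.78 + $43.18 = $385.48
Net pay = $2,158.78 − $385.48 = $1,773.30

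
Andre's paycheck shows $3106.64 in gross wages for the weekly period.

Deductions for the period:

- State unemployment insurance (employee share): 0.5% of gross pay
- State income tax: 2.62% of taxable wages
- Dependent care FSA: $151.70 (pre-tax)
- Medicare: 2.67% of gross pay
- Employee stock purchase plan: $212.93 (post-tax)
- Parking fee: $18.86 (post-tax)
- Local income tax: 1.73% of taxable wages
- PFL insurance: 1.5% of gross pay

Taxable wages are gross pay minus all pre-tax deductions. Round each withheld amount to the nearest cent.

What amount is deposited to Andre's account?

$2449.53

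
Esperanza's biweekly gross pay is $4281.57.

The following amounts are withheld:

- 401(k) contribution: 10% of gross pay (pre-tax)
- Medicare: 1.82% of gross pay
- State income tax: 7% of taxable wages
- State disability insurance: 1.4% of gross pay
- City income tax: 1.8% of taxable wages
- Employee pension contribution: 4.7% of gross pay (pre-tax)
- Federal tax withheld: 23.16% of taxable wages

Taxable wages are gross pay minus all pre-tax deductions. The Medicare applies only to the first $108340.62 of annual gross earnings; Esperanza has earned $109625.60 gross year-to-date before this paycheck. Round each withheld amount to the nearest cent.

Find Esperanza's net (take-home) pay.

401(k) contribution: $4281.57 × 0.1 = $428.16
Employee pension contribution: $4281.57 × 0.047 = $201.23
Pre-tax total = $428.16 + $201.23 = $629.39
Taxable wages = $4281.57 − $629.39 = $3652.18
City income tax: $3652.18 × 0.018 = $65.74
Federal tax withheld: $3652.18 × 0.2316 = $845.84
State income tax: $3652.18 × 0.07 = $255.65
State disability insurance: $4281.57 × 0.014 = $59.94
Medicare: annual cap $108340.62 already reached (YTD $109625.60), so $0.00
Total deductions = $428.16 + $201.23 + $65.74 + $845.84 + $255.65 + $59.94 + $0.00 = $1856.56
Net pay = $4281.57 − $1856.56 = $2425.01

$2425.01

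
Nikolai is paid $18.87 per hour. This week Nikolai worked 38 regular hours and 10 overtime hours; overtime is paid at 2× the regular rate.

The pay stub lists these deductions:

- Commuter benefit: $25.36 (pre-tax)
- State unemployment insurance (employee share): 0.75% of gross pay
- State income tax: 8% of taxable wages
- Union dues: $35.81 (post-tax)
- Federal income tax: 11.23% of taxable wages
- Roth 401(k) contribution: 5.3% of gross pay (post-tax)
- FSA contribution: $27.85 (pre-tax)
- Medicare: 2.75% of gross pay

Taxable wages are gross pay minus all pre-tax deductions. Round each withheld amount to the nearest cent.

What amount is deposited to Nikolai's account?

$708.89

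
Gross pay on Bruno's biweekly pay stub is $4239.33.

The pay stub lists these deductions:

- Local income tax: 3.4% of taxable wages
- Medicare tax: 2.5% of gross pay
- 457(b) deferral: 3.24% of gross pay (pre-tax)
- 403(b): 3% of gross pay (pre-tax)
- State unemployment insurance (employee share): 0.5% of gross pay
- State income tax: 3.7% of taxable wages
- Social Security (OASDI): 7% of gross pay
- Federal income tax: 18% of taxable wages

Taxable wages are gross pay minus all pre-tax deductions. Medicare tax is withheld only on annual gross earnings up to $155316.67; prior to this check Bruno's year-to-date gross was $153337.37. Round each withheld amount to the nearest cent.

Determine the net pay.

$2609.70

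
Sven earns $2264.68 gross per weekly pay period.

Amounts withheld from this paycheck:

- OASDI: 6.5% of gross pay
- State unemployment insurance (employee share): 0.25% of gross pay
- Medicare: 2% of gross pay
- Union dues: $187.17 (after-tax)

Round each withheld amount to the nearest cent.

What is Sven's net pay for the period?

Medicare: $2264.68 × 0.02 = $45.29
State unemployment insurance (employee share): $2264.68 × 0.0025 = $5.66
OASDI: $2264.68 × 0.065 = $147.20
Union dues: $187.17
Total deductions = $45.29 + $5.66 + $147.20 + $187.17 = $385.32
Net pay = $2264.68 − $385.32 = $1879.36

$1879.36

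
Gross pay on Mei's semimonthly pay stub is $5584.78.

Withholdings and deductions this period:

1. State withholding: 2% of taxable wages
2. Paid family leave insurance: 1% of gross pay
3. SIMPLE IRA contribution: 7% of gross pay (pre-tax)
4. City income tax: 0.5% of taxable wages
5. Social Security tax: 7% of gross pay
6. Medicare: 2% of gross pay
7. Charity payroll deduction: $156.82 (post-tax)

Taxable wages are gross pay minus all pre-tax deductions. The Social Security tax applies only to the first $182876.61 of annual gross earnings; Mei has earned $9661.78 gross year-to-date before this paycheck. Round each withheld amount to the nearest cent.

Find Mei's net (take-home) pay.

SIMPLE IRA contribution: $5584.78 × 0.07 = $390.93
Taxable wages = $5584.78 − $390.93 = $5193.85
City income tax: $5193.85 × 0.005 = $25.97
State withholding: $5193.85 × 0.02 = $103.88
Social Security tax: cap not yet reached, full $5584.78 is subject → $5584.78 × 0.07 = $390.93
Medicare: $5584.78 × 0.02 = $111.70
Paid family leave insurance: $5584.78 × 0.01 = $55.85
Charity payroll deduction: $156.82
Total deductions = $390.93 + $25.97 + $103.88 + $390.93 + $111.70 + $55.85 + $156.82 = $1236.08
Net pay = $5584.78 − $1236.08 = $4348.70

$4348.70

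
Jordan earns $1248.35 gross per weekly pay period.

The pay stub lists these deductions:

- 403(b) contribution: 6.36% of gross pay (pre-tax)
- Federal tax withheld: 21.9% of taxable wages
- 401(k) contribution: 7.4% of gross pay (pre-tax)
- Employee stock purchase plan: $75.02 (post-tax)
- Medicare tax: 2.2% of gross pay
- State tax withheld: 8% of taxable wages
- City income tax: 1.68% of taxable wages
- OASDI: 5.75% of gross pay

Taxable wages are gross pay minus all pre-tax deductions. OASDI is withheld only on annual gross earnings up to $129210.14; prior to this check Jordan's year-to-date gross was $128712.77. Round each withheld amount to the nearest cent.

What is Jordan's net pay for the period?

401(k) contribution: $1248.35 × 0.074 = $92.38
403(b) contribution: $1248.35 × 0.0636 = $79.40
Pre-tax total = $92.38 + $79.40 = $171.78
Taxable wages = $1248.35 − $171.78 = $1076.57
State tax withheld: $1076.57 × 0.08 = $86.13
Federal tax withheld: $1076.57 × 0.219 = $235.77
City income tax: $1076.57 × 0.0168 = $18.09
OASDI: only $129210.14 − $128712.77 = $497.37 of this check is subject → $497.37 × 0.0575 = $28.60
Medicare tax: $1248.35 × 0.022 = $27.46
Employee stock purchase plan: $75.02
Total deductions = $92.38 + $79.40 + $86.13 + $235.77 + $18.09 + $28.60 + $27.46 + $75.02 = $642.85
Net pay = $1248.35 − $642.85 = $605.50

$605.50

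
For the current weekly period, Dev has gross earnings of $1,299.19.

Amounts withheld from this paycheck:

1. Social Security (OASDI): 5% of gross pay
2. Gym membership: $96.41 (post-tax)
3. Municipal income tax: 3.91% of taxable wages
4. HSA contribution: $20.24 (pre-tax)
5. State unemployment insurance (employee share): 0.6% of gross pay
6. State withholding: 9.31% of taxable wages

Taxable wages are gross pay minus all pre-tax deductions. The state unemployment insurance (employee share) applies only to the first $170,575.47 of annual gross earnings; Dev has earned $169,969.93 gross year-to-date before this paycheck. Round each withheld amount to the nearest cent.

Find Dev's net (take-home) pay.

$944.87

HSA contribution: $20.24
Taxable wages = $1,299.19 − $20.24 = $1,278.95
State withholding: $1,278.95 × 0.0931 = $119.07
Municipal income tax: $1,278.95 × 0.0391 = $50.01
Social Security (OASDI): $1,299.19 × 0.05 = $64.96
State unemployment insurance (employee share): only $170,575.47 − $169,969.93 = $605.54 of this check is subject → $605.54 × 0.006 = $3.63
Gym membership: $96.41
Total deductions = $20.24 + $119.07 + $50.01 + $64.96 + $3.63 + $96.41 = $354.32
Net pay = $1,299.19 − $354.32 = $944.87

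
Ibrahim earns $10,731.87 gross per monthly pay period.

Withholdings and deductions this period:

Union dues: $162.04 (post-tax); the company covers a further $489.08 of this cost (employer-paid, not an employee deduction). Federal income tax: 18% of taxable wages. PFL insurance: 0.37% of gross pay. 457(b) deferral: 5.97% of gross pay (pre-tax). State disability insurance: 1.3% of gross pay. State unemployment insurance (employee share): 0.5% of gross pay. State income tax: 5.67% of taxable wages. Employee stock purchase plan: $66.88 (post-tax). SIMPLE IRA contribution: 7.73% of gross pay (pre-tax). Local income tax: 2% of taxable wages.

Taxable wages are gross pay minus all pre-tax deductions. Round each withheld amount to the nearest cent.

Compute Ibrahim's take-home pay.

SIMPLE IRA contribution: $10,731.87 × 0.0773 = $829.57
457(b) deferral: $10,731.87 × 0.0597 = $640.69
Pre-tax total = $829.57 + $640.69 = $1,470.26
Taxable wages = $10,731.87 − $1,470.26 = $9,261.61
State income tax: $9,261.61 × 0.0567 = $525.13
Local income tax: $9,261.61 × 0.02 = $185.23
Federal income tax: $9,261.61 × 0.18 = $1,667.09
State unemployment insurance (employee share): $10,731.87 × 0.005 = $53.66
PFL insurance: $10,731.87 × 0.0037 = $39.71
State disability insurance: $10,731.87 × 0.013 = $139.51
Employee stock purchase plan: $66.88
Union dues: $162.04
(Employer's $489.08 toward union dues is not withheld from the employee.)
Total deductions = $829.57 + $640.69 + $525.13 + $185.23 + $1,667.09 + $53.66 + $39.71 + $139.51 + $66.88 + $162.04 = $4,309.51
Net pay = $10,731.87 − $4,309.51 = $6,422.36

$6,422.36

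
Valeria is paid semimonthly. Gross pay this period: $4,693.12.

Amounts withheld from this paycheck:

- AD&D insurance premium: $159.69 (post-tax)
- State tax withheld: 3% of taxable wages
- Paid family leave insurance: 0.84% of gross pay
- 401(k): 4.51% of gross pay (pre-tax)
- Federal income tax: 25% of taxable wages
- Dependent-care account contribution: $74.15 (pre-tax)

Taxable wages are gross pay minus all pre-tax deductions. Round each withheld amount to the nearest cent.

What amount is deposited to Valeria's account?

Dependent-care account contribution: $74.15
401(k): $4,693.12 × 0.0451 = $211.66
Pre-tax total = $74.15 + $211.66 = $285.81
Taxable wages = $4,693.12 − $285.81 = $4,407.31
Federal income tax: $4,407.31 × 0.25 = $1,101.83
State tax withheld: $4,407.31 × 0.03 = $132.22
Paid family leave insurance: $4,693.12 × 0.0084 = $39.42
AD&D insurance premium: $159.69
Total deductions = $74.15 + $211.66 + $1,101.83 + $132.22 + $39.42 + $159.69 = $1,718.97
Net pay = $4,693.12 − $1,718.97 = $2,974.15

$2,974.15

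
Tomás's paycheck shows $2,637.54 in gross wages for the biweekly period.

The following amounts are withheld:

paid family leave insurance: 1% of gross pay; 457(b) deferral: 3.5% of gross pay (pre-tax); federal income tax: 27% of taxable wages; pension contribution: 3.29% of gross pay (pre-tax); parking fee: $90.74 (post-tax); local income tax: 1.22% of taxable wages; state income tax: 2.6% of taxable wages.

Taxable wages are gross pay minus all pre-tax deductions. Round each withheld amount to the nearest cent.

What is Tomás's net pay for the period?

457(b) deferral: $2,637.54 × 0.035 = $92.31
Pension contribution: $2,637.54 × 0.0329 = $86.78
Pre-tax total = $92.31 + $86.78 = $179.09
Taxable wages = $2,637.54 − $179.09 = $2,458.45
State income tax: $2,458.45 × 0.026 = $63.92
Federal income tax: $2,458.45 × 0.27 = $663.78
Local income tax: $2,458.45 × 0.0122 = $29.99
Paid family leave insurance: $2,637.54 × 0.01 = $26.38
Parking fee: $90.74
Total deductions = $92.31 + $86.78 + $63.92 + $663.78 + $29.99 + $26.38 + $90.74 = $1,053.90
Net pay = $2,637.54 − $1,053.90 = $1,583.64

$1,583.64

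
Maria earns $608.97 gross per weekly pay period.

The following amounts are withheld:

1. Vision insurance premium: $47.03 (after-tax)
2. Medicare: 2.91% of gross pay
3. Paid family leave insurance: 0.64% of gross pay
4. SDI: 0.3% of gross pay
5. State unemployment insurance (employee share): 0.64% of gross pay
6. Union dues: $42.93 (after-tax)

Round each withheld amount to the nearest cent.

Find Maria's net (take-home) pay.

Paid family leave insurance: $608.97 × 0.0064 = $3.90
SDI: $608.97 × 0.003 = $1.83
Medicare: $608.97 × 0.0291 = $17.72
State unemployment insurance (employee share): $608.97 × 0.0064 = $3.90
Union dues: $42.93
Vision insurance premium: $47.03
Total deductions = $3.90 + $1.83 + $17.72 + $3.90 + $42.93 + $47.03 = $117.31
Net pay = $608.97 − $117.31 = $491.66

$491.66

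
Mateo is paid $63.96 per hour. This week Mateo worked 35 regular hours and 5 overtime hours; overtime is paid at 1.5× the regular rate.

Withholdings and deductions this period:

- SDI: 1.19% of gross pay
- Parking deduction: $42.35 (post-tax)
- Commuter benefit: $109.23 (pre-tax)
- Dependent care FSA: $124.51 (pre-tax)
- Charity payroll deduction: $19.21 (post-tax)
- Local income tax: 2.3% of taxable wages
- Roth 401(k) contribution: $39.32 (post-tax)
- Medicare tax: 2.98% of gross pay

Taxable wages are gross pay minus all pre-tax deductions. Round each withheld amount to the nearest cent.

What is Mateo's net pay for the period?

$2,213.18

Regular pay: 35 × $63.96 = $2,238.60
Overtime pay: 5 × $63.96 × 1.5 = $479.70
Gross pay = $2,238.60 + $479.70 = $2,718.30
Dependent care FSA: $124.51
Commuter benefit: $109.23
Pre-tax total = $124.51 + $109.23 = $233.74
Taxable wages = $2,718.30 − $233.74 = $2,484.56
Local income tax: $2,484.56 × 0.023 = $57.14
SDI: $2,718.30 × 0.0119 = $32.35
Medicare tax: $2,718.30 × 0.0298 = $81.01
Roth 401(k) contribution: $39.32
Charity payroll deduction: $19.21
Parking deduction: $42.35
Total deductions = $124.51 + $109.23 + $57.14 + $32.35 + $81.01 + $39.32 + $19.21 + $42.35 = $505.12
Net pay = $2,718.30 − $505.12 = $2,213.18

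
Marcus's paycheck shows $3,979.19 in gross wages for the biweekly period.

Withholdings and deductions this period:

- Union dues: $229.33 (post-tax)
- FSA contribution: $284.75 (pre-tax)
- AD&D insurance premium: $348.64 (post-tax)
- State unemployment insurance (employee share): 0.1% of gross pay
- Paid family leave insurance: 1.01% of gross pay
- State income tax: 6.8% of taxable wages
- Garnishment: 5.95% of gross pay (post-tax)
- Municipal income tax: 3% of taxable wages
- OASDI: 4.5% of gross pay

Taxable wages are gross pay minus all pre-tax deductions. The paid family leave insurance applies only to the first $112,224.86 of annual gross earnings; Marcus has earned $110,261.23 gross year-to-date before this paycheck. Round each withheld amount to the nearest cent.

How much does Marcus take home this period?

FSA contribution: $284.75
Taxable wages = $3,979.19 − $284.75 = $3,694.44
Municipal income tax: $3,694.44 × 0.03 = $110.83
State income tax: $3,694.44 × 0.068 = $251.22
State unemployment insurance (employee share): $3,979.19 × 0.001 = $3.98
Paid family leave insurance: only $112,224.86 − $110,261.23 = $1,963.63 of this check is subject → $1,963.63 × 0.0101 = $19.83
OASDI: $3,979.19 × 0.045 = $179.06
Garnishment: $3,979.19 × 0.0595 = $236.76
AD&D insurance premium: $348.64
Union dues: $229.33
Total deductions = $284.75 + $110.83 + $251.22 + $3.98 + $19.83 + $179.06 + $236.76 + $348.64 + $229.33 = $1,664.40
Net pay = $3,979.19 − $1,664.40 = $2,314.79

$2,314.79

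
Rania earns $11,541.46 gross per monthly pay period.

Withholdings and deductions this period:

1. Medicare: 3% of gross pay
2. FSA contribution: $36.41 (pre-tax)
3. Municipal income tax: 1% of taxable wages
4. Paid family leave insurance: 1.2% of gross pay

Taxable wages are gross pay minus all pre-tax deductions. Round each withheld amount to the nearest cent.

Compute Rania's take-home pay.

$10,905.26

FSA contribution: $36.41
Taxable wages = $11,541.46 − $36.41 = $11,505.05
Municipal income tax: $11,505.05 × 0.01 = $115.05
Medicare: $11,541.46 × 0.03 = $346.24
Paid family leave insurance: $11,541.46 × 0.012 = $138.50
Total deductions = $36.41 + $115.05 + $346.24 + $138.50 = $636.20
Net pay = $11,541.46 − $636.20 = $10,905.26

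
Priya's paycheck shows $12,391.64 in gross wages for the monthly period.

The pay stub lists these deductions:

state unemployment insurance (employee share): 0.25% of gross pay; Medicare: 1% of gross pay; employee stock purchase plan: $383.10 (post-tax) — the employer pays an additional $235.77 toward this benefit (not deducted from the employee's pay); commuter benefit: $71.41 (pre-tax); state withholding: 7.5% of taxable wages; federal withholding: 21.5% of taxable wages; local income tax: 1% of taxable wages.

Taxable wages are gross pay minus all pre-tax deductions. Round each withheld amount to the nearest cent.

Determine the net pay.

Commuter benefit: $71.41
Taxable wages = $12,391.64 − $71.41 = $12,320.23
State withholding: $12,320.23 × 0.075 = $924.02
Local income tax: $12,320.23 × 0.01 = $123.20
Federal withholding: $12,320.23 × 0.215 = $2,648.85
State unemployment insurance (employee share): $12,391.64 × 0.0025 = $30.98
Medicare: $12,391.64 × 0.01 = $123.92
Employee stock purchase plan: $383.10
(Employer's $235.77 toward employee stock purchase plan is not withheld from the employee.)
Total deductions = $71.41 + $924.02 + $123.20 + $2,648.85 + $30.98 + $123.92 + $383.10 = $4,305.48
Net pay = $12,391.64 − $4,305.48 = $8,086.16

$8,086.16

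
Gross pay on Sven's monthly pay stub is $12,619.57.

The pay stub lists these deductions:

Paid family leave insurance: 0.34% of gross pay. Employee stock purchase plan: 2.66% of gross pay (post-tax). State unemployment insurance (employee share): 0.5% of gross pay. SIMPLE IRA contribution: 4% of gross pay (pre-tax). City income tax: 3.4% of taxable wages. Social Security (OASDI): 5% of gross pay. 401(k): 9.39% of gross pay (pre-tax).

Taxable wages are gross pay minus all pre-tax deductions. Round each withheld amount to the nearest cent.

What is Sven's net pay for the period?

401(k): $12,619.57 × 0.0939 = $1,184.98
SIMPLE IRA contribution: $12,619.57 × 0.04 = $504.78
Pre-tax total = $1,184.98 + $504.78 = $1,689.76
Taxable wages = $12,619.57 − $1,689.76 = $10,929.81
City income tax: $10,929.81 × 0.034 = $371.61
State unemployment insurance (employee share): $12,619.57 × 0.005 = $63.10
Social Security (OASDI): $12,619.57 × 0.05 = $630.98
Paid family leave insurance: $12,619.57 × 0.0034 = $42.91
Employee stock purchase plan: $12,619.57 × 0.0266 = $335.68
Total deductions = $1,184.98 + $504.78 + $371.61 + $63.10 + $630.98 + $42.91 + $335.68 = $3,134.04
Net pay = $12,619.57 − $3,134.04 = $9,485.53

$9,485.53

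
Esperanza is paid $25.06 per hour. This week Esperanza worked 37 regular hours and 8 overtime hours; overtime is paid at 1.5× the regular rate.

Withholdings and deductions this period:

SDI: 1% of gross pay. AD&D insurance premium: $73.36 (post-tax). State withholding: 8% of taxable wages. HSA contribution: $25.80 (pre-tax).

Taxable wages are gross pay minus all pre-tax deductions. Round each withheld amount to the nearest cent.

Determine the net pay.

$1,020.33

Regular pay: 37 × $25.06 = $927.22
Overtime pay: 8 × $25.06 × 1.5 = $300.72
Gross pay = $927.22 + $300.72 = $1,227.94
HSA contribution: $25.80
Taxable wages = $1,227.94 − $25.80 = $1,202.14
State withholding: $1,202.14 × 0.08 = $96.17
SDI: $1,227.94 × 0.01 = $12.28
AD&D insurance premium: $73.36
Total deductions = $25.80 + $96.17 + $12.28 + $73.36 = $207.61
Net pay = $1,227.94 − $207.61 = $1,020.33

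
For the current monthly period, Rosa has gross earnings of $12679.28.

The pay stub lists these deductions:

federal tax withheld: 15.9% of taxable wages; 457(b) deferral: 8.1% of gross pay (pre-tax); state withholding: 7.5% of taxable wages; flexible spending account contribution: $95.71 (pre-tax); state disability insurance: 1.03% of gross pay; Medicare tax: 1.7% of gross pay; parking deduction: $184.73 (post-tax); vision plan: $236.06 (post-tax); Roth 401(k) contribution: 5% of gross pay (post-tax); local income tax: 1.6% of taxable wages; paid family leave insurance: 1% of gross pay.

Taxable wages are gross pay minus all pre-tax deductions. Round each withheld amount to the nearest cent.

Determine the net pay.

$7139.73

457(b) deferral: $12679.28 × 0.081 = $1027.02
Flexible spending account contribution: $95.71
Pre-tax total = $1027.02 + $95.71 = $1122.73
Taxable wages = $12679.28 − $1122.73 = $11556.55
Federal tax withheld: $11556.55 × 0.159 = $1837.49
Local income tax: $11556.55 × 0.016 = $184.90
State withholding: $11556.55 × 0.075 = $866.74
State disability insurance: $12679.28 × 0.0103 = $130.60
Paid family leave insurance: $12679.28 × 0.01 = $126.79
Medicare tax: $12679.28 × 0.017 = $215.55
Parking deduction: $184.73
Vision plan: $236.06
Roth 401(k) contribution: $12679.28 × 0.05 = $633.96
Total deductions = $1027.02 + $95.71 + $1837.49 + $184.90 + $866.74 + $130.60 + $126.79 + $215.55 + $184.73 + $236.06 + $633.96 = $5539.55
Net pay = $12679.28 − $5539.55 = $7139.73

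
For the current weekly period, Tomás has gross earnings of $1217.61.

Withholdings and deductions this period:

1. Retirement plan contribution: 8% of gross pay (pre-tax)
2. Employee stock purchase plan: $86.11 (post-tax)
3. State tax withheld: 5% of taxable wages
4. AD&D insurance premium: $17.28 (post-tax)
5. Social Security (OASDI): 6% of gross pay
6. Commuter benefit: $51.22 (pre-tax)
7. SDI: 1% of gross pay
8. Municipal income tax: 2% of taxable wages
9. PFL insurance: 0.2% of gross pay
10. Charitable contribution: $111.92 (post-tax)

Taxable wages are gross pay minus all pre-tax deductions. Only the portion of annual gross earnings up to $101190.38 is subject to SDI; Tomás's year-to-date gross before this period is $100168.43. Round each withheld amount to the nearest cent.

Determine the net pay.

$693.12

Commuter benefit: $51.22
Retirement plan contribution: $1217.61 × 0.08 = $97.41
Pre-tax total = $51.22 + $97.41 = $148.63
Taxable wages = $1217.61 − $148.63 = $1068.98
State tax withheld: $1068.98 × 0.05 = $53.45
Municipal income tax: $1068.98 × 0.02 = $21.38
PFL insurance: $1217.61 × 0.002 = $2.44
SDI: only $101190.38 − $100168.43 = $1021.95 of this check is subject → $1021.95 × 0.01 = $10.22
Social Security (OASDI): $1217.61 × 0.06 = $73.06
AD&D insurance premium: $17.28
Charitable contribution: $111.92
Employee stock purchase plan: $86.11
Total deductions = $51.22 + $97.41 + $53.45 + $21.38 + $2.44 + $10.22 + $73.06 + $17.28 + $111.92 + $86.11 = $524.49
Net pay = $1217.61 − $524.49 = $693.12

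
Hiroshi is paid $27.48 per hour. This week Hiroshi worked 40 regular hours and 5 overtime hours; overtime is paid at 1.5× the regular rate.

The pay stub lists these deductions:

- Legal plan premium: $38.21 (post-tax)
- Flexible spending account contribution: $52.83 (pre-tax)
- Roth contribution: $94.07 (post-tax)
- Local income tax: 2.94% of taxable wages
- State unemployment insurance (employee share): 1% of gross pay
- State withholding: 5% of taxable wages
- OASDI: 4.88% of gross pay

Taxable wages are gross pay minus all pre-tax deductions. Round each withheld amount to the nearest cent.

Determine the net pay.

Regular pay: 40 × $27.48 = $1,099.20
Overtime pay: 5 × $27.48 × 1.5 = $206.10
Gross pay = $1,099.20 + $206.10 = $1,305.30
Flexible spending account contribution: $52.83
Taxable wages = $1,305.30 − $52.83 = $1,252.47
Local income tax: $1,252.47 × 0.0294 = $36.82
State withholding: $1,252.47 × 0.05 = $62.62
State unemployment insurance (employee share): $1,305.30 × 0.01 = $13.05
OASDI: $1,305.30 × 0.0488 = $63.70
Roth contribution: $94.07
Legal plan premium: $38.21
Total deductions = $52.83 + $36.82 + $62.62 + $13.05 + $63.70 + $94.07 + $38.21 = $361.30
Net pay = $1,305.30 − $361.30 = $944.00

$944.00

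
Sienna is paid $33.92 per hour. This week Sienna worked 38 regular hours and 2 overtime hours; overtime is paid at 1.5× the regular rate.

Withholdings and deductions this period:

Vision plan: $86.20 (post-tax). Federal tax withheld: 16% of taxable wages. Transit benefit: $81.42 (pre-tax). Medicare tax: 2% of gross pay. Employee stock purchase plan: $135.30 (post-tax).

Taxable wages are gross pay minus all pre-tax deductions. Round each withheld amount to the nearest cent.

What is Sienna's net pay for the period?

$850.50

Regular pay: 38 × $33.92 = $1,288.96
Overtime pay: 2 × $33.92 × 1.5 = $101.76
Gross pay = $1,288.96 + $101.76 = $1,390.72
Transit benefit: $81.42
Taxable wages = $1,390.72 − $81.42 = $1,309.30
Federal tax withheld: $1,309.30 × 0.16 = $209.49
Medicare tax: $1,390.72 × 0.02 = $27.81
Employee stock purchase plan: $135.30
Vision plan: $86.20
Total deductions = $81.42 + $209.49 + $27.81 + $135.30 + $86.20 = $540.22
Net pay = $1,390.72 − $540.22 = $850.50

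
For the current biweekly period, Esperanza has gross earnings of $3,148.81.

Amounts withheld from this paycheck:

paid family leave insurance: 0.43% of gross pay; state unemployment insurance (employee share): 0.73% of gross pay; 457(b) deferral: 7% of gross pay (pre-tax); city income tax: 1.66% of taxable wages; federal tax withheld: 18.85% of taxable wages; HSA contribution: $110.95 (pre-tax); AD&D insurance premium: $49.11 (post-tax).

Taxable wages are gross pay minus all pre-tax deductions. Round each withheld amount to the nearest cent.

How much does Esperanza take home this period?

HSA contribution: $110.95
457(b) deferral: $3,148.81 × 0.07 = $220.42
Pre-tax total = $110.95 + $220.42 = $331.37
Taxable wages = $3,148.81 − $331.37 = $2,817.44
City income tax: $2,817.44 × 0.0166 = $46.77
Federal tax withheld: $2,817.44 × 0.1885 = $531.09
State unemployment insurance (employee share): $3,148.81 × 0.0073 = $22.99
Paid family leave insurance: $3,148.81 × 0.0043 = $13.54
AD&D insurance premium: $49.11
Total deductions = $110.95 + $220.42 + $46.77 + $531.09 + $22.99 + $13.54 + $49.11 = $994.87
Net pay = $3,148.81 − $994.87 = $2,153.94

$2,153.94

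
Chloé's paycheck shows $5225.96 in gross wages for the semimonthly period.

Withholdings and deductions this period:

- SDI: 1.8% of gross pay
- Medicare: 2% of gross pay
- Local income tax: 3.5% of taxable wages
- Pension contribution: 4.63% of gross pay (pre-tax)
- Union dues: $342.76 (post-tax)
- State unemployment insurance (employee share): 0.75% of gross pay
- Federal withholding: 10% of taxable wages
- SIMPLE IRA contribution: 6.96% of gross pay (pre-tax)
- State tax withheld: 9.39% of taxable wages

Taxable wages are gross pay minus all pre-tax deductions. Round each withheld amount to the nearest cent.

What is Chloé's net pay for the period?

$2982.15

SIMPLE IRA contribution: $5225.96 × 0.0696 = $363.73
Pension contribution: $5225.96 × 0.0463 = $241.96
Pre-tax total = $363.73 + $241.96 = $605.69
Taxable wages = $5225.96 − $605.69 = $4620.27
Local income tax: $4620.27 × 0.035 = $161.71
State tax withheld: $4620.27 × 0.0939 = $433.84
Federal withholding: $4620.27 × 0.1 = $462.03
SDI: $5225.96 × 0.018 = $94.07
State unemployment insurance (employee share): $5225.96 × 0.0075 = $39.19
Medicare: $5225.96 × 0.02 = $104.52
Union dues: $342.76
Total deductions = $363.73 + $241.96 + $161.71 + $433.84 + $462.03 + $94.07 + $39.19 + $104.52 + $342.76 = $2243.81
Net pay = $5225.96 − $2243.81 = $2982.15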